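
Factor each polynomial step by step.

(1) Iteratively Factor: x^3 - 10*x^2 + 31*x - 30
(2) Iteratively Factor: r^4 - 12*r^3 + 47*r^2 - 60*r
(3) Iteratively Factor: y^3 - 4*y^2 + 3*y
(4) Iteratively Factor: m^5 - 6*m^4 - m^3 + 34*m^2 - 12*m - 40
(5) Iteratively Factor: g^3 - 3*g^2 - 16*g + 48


(1) = (x - 2)*(x^2 - 8*x + 15) = (x - 3)*(x - 2)*(x - 5)
(2) = (r - 3)*(r^3 - 9*r^2 + 20*r) = (r - 4)*(r - 3)*(r^2 - 5*r) = (r - 5)*(r - 4)*(r - 3)*(r)
(3) = (y - 1)*(y^2 - 3*y) = (y - 3)*(y - 1)*(y)
(4) = (m + 2)*(m^4 - 8*m^3 + 15*m^2 + 4*m - 20) = (m + 1)*(m + 2)*(m^3 - 9*m^2 + 24*m - 20) = (m - 2)*(m + 1)*(m + 2)*(m^2 - 7*m + 10) = (m - 5)*(m - 2)*(m + 1)*(m + 2)*(m - 2)
(5) = (g - 3)*(g^2 - 16) = (g - 3)*(g + 4)*(g - 4)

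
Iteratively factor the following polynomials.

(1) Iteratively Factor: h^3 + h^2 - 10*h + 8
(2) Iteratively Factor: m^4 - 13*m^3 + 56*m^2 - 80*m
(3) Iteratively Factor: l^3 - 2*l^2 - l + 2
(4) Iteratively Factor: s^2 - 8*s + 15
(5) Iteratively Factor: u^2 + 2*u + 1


(1) = (h - 1)*(h^2 + 2*h - 8) = (h - 1)*(h + 4)*(h - 2)
(2) = (m - 5)*(m^3 - 8*m^2 + 16*m) = (m - 5)*(m - 4)*(m^2 - 4*m) = (m - 5)*(m - 4)^2*(m)
(3) = (l - 1)*(l^2 - l - 2) = (l - 1)*(l + 1)*(l - 2)
(4) = (s - 3)*(s - 5)
(5) = (u + 1)*(u + 1)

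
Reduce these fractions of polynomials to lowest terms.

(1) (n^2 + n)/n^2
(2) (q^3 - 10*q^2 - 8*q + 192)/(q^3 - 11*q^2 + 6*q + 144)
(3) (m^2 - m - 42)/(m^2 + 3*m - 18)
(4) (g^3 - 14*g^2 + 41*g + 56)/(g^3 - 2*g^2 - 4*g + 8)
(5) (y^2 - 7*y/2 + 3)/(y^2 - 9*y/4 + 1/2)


(1) = (n + 1)/n
(2) = (q + 4)/(q + 3)
(3) = (m - 7)/(m - 3)
(4) = (g^3 - 14*g^2 + 41*g + 56)/(g^3 - 2*g^2 - 4*g + 8)
(5) = (4*y - 6)/(4*y - 1)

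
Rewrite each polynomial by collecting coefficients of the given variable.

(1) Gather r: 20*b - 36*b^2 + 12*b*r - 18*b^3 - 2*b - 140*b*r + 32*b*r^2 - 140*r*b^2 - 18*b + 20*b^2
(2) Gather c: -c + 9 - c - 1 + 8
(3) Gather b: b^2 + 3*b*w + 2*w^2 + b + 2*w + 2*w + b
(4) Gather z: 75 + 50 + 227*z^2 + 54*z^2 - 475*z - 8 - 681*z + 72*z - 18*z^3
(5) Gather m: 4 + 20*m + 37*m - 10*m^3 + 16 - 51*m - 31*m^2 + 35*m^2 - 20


(1) = -18*b^3 - 16*b^2 + 32*b*r^2 + r*(-140*b^2 - 128*b)
(2) = 16 - 2*c
(3) = b^2 + b*(3*w + 2) + 2*w^2 + 4*w
(4) = -18*z^3 + 281*z^2 - 1084*z + 117
(5) = -10*m^3 + 4*m^2 + 6*m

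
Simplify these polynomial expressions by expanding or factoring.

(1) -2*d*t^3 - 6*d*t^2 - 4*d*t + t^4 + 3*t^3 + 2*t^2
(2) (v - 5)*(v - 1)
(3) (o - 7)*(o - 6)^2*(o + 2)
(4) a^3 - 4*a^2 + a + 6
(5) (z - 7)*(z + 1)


(1) = t*(-2*d + t)*(t + 1)*(t + 2)
(2) = v^2 - 6*v + 5
(3) = o^4 - 17*o^3 + 82*o^2 - 12*o - 504
(4) = (a - 3)*(a - 2)*(a + 1)
(5) = z^2 - 6*z - 7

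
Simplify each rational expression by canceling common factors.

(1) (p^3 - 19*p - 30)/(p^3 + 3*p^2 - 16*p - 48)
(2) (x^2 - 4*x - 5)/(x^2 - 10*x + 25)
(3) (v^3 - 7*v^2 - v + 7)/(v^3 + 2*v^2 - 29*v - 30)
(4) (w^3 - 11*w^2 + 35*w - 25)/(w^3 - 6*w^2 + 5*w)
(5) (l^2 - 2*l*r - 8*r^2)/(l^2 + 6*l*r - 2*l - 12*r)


(1) = (p^2 - 3*p - 10)/(p^2 - 16)
(2) = (x + 1)/(x - 5)
(3) = (v^2 - 8*v + 7)/(v^2 + v - 30)
(4) = (w - 5)/w
(5) = (l^2 - 2*l*r - 8*r^2)/(l^2 + 6*l*r - 2*l - 12*r)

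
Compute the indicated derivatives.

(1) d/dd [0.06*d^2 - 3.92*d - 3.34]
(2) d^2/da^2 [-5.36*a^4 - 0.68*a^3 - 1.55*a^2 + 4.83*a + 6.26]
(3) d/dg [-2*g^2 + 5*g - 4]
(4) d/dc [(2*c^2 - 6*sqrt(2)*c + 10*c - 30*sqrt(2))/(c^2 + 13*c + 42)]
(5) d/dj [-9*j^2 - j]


(1) = 0.12*d - 3.92
(2) = -64.32*a^2 - 4.08*a - 3.1
(3) = 5 - 4*g
(4) = 2*(3*sqrt(2)*c^2 + 8*c^2 + 30*sqrt(2)*c + 84*c + 69*sqrt(2) + 210)/(c^4 + 26*c^3 + 253*c^2 + 1092*c + 1764)
(5) = -18*j - 1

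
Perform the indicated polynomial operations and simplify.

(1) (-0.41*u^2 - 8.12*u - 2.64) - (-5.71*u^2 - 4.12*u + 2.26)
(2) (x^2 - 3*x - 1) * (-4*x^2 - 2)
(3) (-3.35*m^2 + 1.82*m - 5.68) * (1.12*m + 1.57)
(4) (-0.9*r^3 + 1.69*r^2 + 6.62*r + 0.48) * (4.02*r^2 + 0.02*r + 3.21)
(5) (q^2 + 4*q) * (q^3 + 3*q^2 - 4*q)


(1) = 5.3*u^2 - 4.0*u - 4.9
(2) = -4*x^4 + 12*x^3 + 2*x^2 + 6*x + 2
(3) = -3.752*m^3 - 3.2211*m^2 - 3.5042*m - 8.9176
(4) = -3.618*r^5 + 6.7758*r^4 + 23.7572*r^3 + 7.4869*r^2 + 21.2598*r + 1.5408
(5) = q^5 + 7*q^4 + 8*q^3 - 16*q^2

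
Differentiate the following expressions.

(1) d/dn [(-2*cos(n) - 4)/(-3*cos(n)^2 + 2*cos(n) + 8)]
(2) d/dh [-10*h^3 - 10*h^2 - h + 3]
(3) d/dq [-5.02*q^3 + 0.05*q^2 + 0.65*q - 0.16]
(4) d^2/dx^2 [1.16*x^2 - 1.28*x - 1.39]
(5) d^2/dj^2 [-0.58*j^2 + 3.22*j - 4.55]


(1) = 2*(3*cos(n)^2 + 12*cos(n) + 4)*sin(n)/((cos(n) - 2)^2*(3*cos(n) + 4)^2)
(2) = -30*h^2 - 20*h - 1
(3) = -15.06*q^2 + 0.1*q + 0.65
(4) = 2.32000000000000
(5) = -1.16000000000000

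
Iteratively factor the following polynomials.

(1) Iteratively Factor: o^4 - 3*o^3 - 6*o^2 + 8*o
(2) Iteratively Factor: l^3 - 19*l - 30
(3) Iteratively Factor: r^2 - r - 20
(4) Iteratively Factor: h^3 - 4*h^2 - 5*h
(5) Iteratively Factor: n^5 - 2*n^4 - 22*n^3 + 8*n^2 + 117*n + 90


(1) = (o - 1)*(o^3 - 2*o^2 - 8*o) = (o - 4)*(o - 1)*(o^2 + 2*o) = o*(o - 4)*(o - 1)*(o + 2)
(2) = (l - 5)*(l^2 + 5*l + 6) = (l - 5)*(l + 2)*(l + 3)
(3) = (r + 4)*(r - 5)
(4) = (h + 1)*(h^2 - 5*h) = h*(h + 1)*(h - 5)
(5) = (n - 5)*(n^4 + 3*n^3 - 7*n^2 - 27*n - 18) = (n - 5)*(n + 1)*(n^3 + 2*n^2 - 9*n - 18) = (n - 5)*(n + 1)*(n + 3)*(n^2 - n - 6) = (n - 5)*(n + 1)*(n + 2)*(n + 3)*(n - 3)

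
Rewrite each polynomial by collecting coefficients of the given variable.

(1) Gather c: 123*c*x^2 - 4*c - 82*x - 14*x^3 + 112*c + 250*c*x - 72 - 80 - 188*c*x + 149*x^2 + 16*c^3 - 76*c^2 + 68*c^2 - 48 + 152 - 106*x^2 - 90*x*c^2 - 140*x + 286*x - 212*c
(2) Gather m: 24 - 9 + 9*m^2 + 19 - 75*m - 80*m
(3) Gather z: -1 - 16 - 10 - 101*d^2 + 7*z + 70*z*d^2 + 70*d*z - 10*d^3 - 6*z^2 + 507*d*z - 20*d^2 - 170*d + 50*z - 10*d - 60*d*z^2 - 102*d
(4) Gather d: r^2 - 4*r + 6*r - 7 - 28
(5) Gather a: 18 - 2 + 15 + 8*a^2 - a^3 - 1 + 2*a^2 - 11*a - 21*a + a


(1) = 16*c^3 + c^2*(-90*x - 8) + c*(123*x^2 + 62*x - 104) - 14*x^3 + 43*x^2 + 64*x - 48
(2) = 9*m^2 - 155*m + 34
(3) = -10*d^3 - 121*d^2 - 282*d + z^2*(-60*d - 6) + z*(70*d^2 + 577*d + 57) - 27
(4) = r^2 + 2*r - 35
(5) = -a^3 + 10*a^2 - 31*a + 30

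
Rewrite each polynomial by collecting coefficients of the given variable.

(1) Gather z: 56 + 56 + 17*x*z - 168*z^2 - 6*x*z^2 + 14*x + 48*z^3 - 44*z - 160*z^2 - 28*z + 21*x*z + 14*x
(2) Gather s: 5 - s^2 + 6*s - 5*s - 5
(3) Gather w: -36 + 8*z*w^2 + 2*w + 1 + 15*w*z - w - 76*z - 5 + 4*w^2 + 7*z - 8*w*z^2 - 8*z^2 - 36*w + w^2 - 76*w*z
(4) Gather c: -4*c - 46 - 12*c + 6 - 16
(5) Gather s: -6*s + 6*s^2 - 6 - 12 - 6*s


(1) = 28*x + 48*z^3 + z^2*(-6*x - 328) + z*(38*x - 72) + 112
(2) = -s^2 + s
(3) = w^2*(8*z + 5) + w*(-8*z^2 - 61*z - 35) - 8*z^2 - 69*z - 40
(4) = -16*c - 56
(5) = 6*s^2 - 12*s - 18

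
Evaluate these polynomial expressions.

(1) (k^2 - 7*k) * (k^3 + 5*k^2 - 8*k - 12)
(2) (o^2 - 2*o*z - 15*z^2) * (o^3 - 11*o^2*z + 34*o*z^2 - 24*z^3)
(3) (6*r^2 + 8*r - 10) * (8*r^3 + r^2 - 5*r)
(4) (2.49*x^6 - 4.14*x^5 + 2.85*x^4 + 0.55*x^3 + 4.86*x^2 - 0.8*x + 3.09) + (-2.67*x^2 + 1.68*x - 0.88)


(1) = k^5 - 2*k^4 - 43*k^3 + 44*k^2 + 84*k
(2) = o^5 - 13*o^4*z + 41*o^3*z^2 + 73*o^2*z^3 - 462*o*z^4 + 360*z^5
(3) = 48*r^5 + 70*r^4 - 102*r^3 - 50*r^2 + 50*r
(4) = 2.49*x^6 - 4.14*x^5 + 2.85*x^4 + 0.55*x^3 + 2.19*x^2 + 0.88*x + 2.21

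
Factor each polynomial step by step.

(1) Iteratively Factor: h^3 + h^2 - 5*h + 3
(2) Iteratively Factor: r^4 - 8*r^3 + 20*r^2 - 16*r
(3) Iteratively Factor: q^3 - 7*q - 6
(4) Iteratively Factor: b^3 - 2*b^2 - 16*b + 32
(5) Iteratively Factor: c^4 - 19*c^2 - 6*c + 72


(1) = (h - 1)*(h^2 + 2*h - 3) = (h - 1)^2*(h + 3)
(2) = (r - 4)*(r^3 - 4*r^2 + 4*r) = (r - 4)*(r - 2)*(r^2 - 2*r) = (r - 4)*(r - 2)^2*(r)
(3) = (q + 2)*(q^2 - 2*q - 3) = (q - 3)*(q + 2)*(q + 1)
(4) = (b - 4)*(b^2 + 2*b - 8) = (b - 4)*(b + 4)*(b - 2)
(5) = (c + 3)*(c^3 - 3*c^2 - 10*c + 24) = (c - 2)*(c + 3)*(c^2 - c - 12) = (c - 4)*(c - 2)*(c + 3)*(c + 3)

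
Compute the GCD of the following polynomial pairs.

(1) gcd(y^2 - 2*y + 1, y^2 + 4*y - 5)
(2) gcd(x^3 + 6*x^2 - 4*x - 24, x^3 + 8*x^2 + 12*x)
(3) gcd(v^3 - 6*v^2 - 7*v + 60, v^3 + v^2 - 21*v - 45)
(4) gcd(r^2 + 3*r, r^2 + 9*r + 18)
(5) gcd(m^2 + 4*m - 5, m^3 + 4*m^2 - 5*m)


(1) = gcd((y - 1)^2, (y - 1)*(y + 5)) = y - 1
(2) = x^2 + 8*x + 12
(3) = gcd((v - 5)*(v - 4)*(v + 3), (v - 5)*(v + 3)^2) = v^2 - 2*v - 15
(4) = r + 3
(5) = m^2 + 4*m - 5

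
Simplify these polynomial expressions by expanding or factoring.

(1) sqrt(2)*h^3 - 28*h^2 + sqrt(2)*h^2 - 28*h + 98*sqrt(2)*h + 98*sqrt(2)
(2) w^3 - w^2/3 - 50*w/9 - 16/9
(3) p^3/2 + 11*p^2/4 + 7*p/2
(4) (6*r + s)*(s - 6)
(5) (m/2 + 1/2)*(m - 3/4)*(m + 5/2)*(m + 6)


(1) = (h - 7*sqrt(2))^2*(sqrt(2)*h + sqrt(2))
(2) = (w - 8/3)*(w + 1/3)*(w + 2)
(3) = p*(p/2 + 1)*(p + 7/2)
(4) = 6*r*s - 36*r + s^2 - 6*s
(5) = m^4/2 + 35*m^3/8 + 131*m^2/16 - 21*m/16 - 45/8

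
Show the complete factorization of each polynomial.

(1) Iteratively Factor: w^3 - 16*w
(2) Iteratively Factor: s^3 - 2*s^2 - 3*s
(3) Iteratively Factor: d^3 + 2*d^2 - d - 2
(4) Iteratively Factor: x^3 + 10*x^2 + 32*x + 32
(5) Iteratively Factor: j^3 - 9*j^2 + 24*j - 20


(1) = (w)*(w^2 - 16) = w*(w - 4)*(w + 4)
(2) = (s + 1)*(s^2 - 3*s) = s*(s + 1)*(s - 3)
(3) = (d + 1)*(d^2 + d - 2) = (d - 1)*(d + 1)*(d + 2)
(4) = (x + 2)*(x^2 + 8*x + 16) = (x + 2)*(x + 4)*(x + 4)
(5) = (j - 2)*(j^2 - 7*j + 10) = (j - 2)^2*(j - 5)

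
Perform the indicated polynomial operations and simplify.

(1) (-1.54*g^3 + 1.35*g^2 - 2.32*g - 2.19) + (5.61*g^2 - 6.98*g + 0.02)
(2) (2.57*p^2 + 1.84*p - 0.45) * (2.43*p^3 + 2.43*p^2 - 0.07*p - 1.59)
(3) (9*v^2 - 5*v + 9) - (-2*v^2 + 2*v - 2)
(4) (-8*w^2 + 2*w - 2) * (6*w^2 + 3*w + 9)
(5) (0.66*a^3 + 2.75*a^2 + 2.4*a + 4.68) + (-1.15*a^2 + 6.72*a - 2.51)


(1) = -1.54*g^3 + 6.96*g^2 - 9.3*g - 2.17
(2) = 6.2451*p^5 + 10.7163*p^4 + 3.1978*p^3 - 5.3086*p^2 - 2.8941*p + 0.7155
(3) = 11*v^2 - 7*v + 11
(4) = -48*w^4 - 12*w^3 - 78*w^2 + 12*w - 18
(5) = 0.66*a^3 + 1.6*a^2 + 9.12*a + 2.17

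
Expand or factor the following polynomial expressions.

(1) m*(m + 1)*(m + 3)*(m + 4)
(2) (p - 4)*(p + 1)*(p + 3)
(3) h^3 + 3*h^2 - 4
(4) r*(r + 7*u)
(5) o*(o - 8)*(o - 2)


(1) = m^4 + 8*m^3 + 19*m^2 + 12*m
(2) = p^3 - 13*p - 12
(3) = (h - 1)*(h + 2)^2
(4) = r^2 + 7*r*u
(5) = o^3 - 10*o^2 + 16*o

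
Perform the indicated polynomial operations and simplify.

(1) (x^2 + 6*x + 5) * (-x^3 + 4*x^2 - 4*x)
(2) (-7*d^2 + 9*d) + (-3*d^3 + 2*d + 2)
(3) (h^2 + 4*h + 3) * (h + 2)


(1) = -x^5 - 2*x^4 + 15*x^3 - 4*x^2 - 20*x
(2) = -3*d^3 - 7*d^2 + 11*d + 2
(3) = h^3 + 6*h^2 + 11*h + 6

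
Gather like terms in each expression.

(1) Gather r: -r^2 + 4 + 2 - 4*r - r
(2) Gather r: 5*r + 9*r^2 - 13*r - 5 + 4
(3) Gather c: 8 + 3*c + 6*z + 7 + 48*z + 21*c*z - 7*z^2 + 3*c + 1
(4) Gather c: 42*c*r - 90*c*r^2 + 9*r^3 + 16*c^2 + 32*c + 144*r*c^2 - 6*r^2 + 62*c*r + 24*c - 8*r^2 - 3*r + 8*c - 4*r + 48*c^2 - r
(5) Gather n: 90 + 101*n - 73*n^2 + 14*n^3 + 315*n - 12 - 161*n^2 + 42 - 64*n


(1) = -r^2 - 5*r + 6
(2) = 9*r^2 - 8*r - 1
(3) = c*(21*z + 6) - 7*z^2 + 54*z + 16
(4) = c^2*(144*r + 64) + c*(-90*r^2 + 104*r + 64) + 9*r^3 - 14*r^2 - 8*r
(5) = 14*n^3 - 234*n^2 + 352*n + 120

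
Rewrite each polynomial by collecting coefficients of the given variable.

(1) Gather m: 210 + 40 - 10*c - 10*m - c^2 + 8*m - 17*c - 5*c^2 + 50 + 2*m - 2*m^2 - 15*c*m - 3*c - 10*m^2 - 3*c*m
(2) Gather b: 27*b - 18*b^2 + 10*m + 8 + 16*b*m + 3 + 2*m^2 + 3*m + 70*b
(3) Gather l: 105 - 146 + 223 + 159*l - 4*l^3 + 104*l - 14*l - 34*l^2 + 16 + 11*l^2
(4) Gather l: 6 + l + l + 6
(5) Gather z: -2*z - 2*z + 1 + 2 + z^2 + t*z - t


(1) = -6*c^2 - 18*c*m - 30*c - 12*m^2 + 300
(2) = -18*b^2 + b*(16*m + 97) + 2*m^2 + 13*m + 11
(3) = -4*l^3 - 23*l^2 + 249*l + 198
(4) = 2*l + 12
(5) = -t + z^2 + z*(t - 4) + 3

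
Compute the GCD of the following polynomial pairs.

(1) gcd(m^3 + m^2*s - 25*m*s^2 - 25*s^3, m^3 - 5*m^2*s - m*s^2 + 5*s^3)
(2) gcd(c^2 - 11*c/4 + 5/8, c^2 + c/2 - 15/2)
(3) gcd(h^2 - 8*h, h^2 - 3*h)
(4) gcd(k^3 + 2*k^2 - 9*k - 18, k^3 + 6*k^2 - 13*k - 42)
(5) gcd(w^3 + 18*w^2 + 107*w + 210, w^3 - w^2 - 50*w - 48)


(1) = -m^2 + 4*m*s + 5*s^2
(2) = gcd((c - 5/2)*(c - 1/4), (c - 5/2)*(c + 3)) = c - 5/2
(3) = h
(4) = k^2 - k - 6
(5) = w + 6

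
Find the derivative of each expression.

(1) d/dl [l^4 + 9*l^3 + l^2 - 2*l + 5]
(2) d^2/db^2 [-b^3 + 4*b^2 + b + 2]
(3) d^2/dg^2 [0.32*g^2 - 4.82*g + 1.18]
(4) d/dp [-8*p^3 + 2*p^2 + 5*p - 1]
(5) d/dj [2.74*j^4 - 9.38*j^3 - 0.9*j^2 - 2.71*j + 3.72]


(1) = 4*l^3 + 27*l^2 + 2*l - 2
(2) = 8 - 6*b
(3) = 0.640000000000000
(4) = -24*p^2 + 4*p + 5
(5) = 10.96*j^3 - 28.14*j^2 - 1.8*j - 2.71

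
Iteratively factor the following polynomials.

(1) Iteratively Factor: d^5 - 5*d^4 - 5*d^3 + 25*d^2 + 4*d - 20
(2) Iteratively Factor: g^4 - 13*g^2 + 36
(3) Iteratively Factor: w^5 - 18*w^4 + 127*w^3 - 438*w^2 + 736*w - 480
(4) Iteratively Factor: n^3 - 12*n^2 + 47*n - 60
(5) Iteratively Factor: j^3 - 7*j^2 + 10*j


(1) = (d - 2)*(d^4 - 3*d^3 - 11*d^2 + 3*d + 10) = (d - 2)*(d + 1)*(d^3 - 4*d^2 - 7*d + 10) = (d - 2)*(d + 1)*(d + 2)*(d^2 - 6*d + 5) = (d - 2)*(d - 1)*(d + 1)*(d + 2)*(d - 5)
(2) = (g + 3)*(g^3 - 3*g^2 - 4*g + 12) = (g + 2)*(g + 3)*(g^2 - 5*g + 6) = (g - 3)*(g + 2)*(g + 3)*(g - 2)
(3) = (w - 4)*(w^4 - 14*w^3 + 71*w^2 - 154*w + 120) = (w - 4)*(w - 2)*(w^3 - 12*w^2 + 47*w - 60) = (w - 4)*(w - 3)*(w - 2)*(w^2 - 9*w + 20) = (w - 5)*(w - 4)*(w - 3)*(w - 2)*(w - 4)
(4) = (n - 5)*(n^2 - 7*n + 12) = (n - 5)*(n - 4)*(n - 3)
(5) = (j)*(j^2 - 7*j + 10) = j*(j - 2)*(j - 5)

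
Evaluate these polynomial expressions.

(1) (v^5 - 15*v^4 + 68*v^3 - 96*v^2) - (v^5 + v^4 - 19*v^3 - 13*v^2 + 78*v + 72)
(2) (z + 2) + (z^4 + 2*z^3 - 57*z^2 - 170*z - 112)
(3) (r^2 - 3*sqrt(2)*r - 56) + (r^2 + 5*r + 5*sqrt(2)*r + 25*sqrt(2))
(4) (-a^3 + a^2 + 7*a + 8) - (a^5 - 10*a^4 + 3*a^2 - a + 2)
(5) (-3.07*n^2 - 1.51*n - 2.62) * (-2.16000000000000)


(1) = -16*v^4 + 87*v^3 - 83*v^2 - 78*v - 72
(2) = z^4 + 2*z^3 - 57*z^2 - 169*z - 110
(3) = 2*r^2 + 2*sqrt(2)*r + 5*r - 56 + 25*sqrt(2)
(4) = -a^5 + 10*a^4 - a^3 - 2*a^2 + 8*a + 6
(5) = 6.6312*n^2 + 3.2616*n + 5.6592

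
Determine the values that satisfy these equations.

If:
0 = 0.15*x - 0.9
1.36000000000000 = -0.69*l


Then:
l = -1.97
x = 6.00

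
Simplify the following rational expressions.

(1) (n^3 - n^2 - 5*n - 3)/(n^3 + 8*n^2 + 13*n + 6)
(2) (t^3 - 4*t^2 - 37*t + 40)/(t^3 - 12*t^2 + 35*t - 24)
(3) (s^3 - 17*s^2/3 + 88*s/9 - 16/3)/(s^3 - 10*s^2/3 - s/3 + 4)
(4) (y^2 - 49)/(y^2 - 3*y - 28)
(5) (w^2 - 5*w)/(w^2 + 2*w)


(1) = (n - 3)/(n + 6)
(2) = (t + 5)/(t - 3)
(3) = (3*s - 4)/(3*s + 3)
(4) = (y + 7)/(y + 4)
(5) = (w - 5)/(w + 2)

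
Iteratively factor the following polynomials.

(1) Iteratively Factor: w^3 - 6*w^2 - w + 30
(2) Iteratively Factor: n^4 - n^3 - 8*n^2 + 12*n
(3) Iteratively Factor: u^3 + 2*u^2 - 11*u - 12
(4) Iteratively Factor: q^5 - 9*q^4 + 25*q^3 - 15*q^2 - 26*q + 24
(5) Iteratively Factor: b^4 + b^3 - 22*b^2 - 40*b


(1) = (w + 2)*(w^2 - 8*w + 15) = (w - 3)*(w + 2)*(w - 5)
(2) = (n - 2)*(n^3 + n^2 - 6*n) = (n - 2)*(n + 3)*(n^2 - 2*n) = (n - 2)^2*(n + 3)*(n)
(3) = (u - 3)*(u^2 + 5*u + 4) = (u - 3)*(u + 1)*(u + 4)
(4) = (q - 1)*(q^4 - 8*q^3 + 17*q^2 + 2*q - 24) = (q - 1)*(q + 1)*(q^3 - 9*q^2 + 26*q - 24) = (q - 4)*(q - 1)*(q + 1)*(q^2 - 5*q + 6) = (q - 4)*(q - 3)*(q - 1)*(q + 1)*(q - 2)
(5) = (b - 5)*(b^3 + 6*b^2 + 8*b) = (b - 5)*(b + 4)*(b^2 + 2*b) = (b - 5)*(b + 2)*(b + 4)*(b)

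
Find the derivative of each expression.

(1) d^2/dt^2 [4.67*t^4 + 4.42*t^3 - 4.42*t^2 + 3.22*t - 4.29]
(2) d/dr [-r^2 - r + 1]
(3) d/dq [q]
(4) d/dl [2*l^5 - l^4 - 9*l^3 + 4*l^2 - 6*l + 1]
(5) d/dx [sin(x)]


(1) = 56.04*t^2 + 26.52*t - 8.84
(2) = -2*r - 1
(3) = 1
(4) = 10*l^4 - 4*l^3 - 27*l^2 + 8*l - 6
(5) = cos(x)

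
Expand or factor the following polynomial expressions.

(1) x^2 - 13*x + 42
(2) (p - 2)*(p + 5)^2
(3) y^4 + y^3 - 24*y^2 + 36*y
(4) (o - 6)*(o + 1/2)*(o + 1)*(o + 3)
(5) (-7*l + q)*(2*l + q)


(1) = (x - 7)*(x - 6)
(2) = p^3 + 8*p^2 + 5*p - 50
(3) = y*(y - 3)*(y - 2)*(y + 6)
(4) = o^4 - 3*o^3/2 - 22*o^2 - 57*o/2 - 9
(5) = -14*l^2 - 5*l*q + q^2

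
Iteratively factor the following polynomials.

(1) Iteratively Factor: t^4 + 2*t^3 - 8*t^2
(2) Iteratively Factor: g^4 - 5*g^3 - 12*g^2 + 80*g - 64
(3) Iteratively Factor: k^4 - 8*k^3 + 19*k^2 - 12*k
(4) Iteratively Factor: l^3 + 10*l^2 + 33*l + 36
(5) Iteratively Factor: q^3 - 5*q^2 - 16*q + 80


(1) = (t)*(t^3 + 2*t^2 - 8*t) = t*(t - 2)*(t^2 + 4*t) = t^2*(t - 2)*(t + 4)
(2) = (g + 4)*(g^3 - 9*g^2 + 24*g - 16) = (g - 4)*(g + 4)*(g^2 - 5*g + 4) = (g - 4)^2*(g + 4)*(g - 1)
(3) = (k)*(k^3 - 8*k^2 + 19*k - 12) = k*(k - 4)*(k^2 - 4*k + 3) = k*(k - 4)*(k - 3)*(k - 1)
(4) = (l + 4)*(l^2 + 6*l + 9) = (l + 3)*(l + 4)*(l + 3)
(5) = (q - 4)*(q^2 - q - 20) = (q - 5)*(q - 4)*(q + 4)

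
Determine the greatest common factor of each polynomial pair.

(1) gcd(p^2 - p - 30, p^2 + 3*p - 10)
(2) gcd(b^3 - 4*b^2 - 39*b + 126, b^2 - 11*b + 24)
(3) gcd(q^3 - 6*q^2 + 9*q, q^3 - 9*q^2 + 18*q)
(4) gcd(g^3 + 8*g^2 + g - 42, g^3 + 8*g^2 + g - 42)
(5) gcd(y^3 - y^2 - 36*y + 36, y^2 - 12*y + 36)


(1) = p + 5
(2) = gcd((b - 7)*(b - 3)*(b + 6), (b - 8)*(b - 3)) = b - 3
(3) = q^2 - 3*q
(4) = gcd((g - 2)*(g + 3)*(g + 7), (g - 2)*(g + 3)*(g + 7)) = g^3 + 8*g^2 + g - 42
(5) = y - 6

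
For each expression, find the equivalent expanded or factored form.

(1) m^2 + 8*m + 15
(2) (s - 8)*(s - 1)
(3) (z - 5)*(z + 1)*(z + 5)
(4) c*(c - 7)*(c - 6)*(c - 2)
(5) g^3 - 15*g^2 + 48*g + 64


(1) = (m + 3)*(m + 5)
(2) = s^2 - 9*s + 8
(3) = z^3 + z^2 - 25*z - 25
(4) = c^4 - 15*c^3 + 68*c^2 - 84*c
(5) = (g - 8)^2*(g + 1)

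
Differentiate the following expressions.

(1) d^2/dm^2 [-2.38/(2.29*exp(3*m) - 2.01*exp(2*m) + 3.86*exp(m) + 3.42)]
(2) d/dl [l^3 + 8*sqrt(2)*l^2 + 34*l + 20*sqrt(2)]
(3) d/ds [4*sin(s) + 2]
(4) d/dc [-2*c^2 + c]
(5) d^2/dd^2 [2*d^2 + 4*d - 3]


(1) = (-2.38*(6.87*exp(2*m) - 4.02*exp(m) + 3.86)*(13.74*exp(2*m) - 8.04*exp(m) + 7.72)*exp(m) + (49.0518*exp(2*m) - 19.1352*exp(m) + 9.1868)*(2.29*exp(3*m) - 2.01*exp(2*m) + 3.86*exp(m) + 3.42))*exp(m)/(2.29*exp(3*m) - 2.01*exp(2*m) + 3.86*exp(m) + 3.42)^3
(2) = 3*l^2 + 16*sqrt(2)*l + 34
(3) = 4*cos(s)
(4) = 1 - 4*c
(5) = 4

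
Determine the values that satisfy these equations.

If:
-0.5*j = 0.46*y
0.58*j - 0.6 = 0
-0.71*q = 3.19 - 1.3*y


Then:
j = 1.03
q = -6.55
y = -1.12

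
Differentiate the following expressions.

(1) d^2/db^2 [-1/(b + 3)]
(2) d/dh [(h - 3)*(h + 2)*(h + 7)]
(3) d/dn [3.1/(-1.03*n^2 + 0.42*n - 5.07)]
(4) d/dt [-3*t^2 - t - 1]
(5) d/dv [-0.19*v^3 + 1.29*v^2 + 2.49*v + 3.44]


(1) = -2/(b + 3)^3
(2) = 3*h^2 + 12*h - 13
(3) = (6.386*n - 1.302)/(1.03*n^2 - 0.42*n + 5.07)^2
(4) = -6*t - 1
(5) = -0.57*v^2 + 2.58*v + 2.49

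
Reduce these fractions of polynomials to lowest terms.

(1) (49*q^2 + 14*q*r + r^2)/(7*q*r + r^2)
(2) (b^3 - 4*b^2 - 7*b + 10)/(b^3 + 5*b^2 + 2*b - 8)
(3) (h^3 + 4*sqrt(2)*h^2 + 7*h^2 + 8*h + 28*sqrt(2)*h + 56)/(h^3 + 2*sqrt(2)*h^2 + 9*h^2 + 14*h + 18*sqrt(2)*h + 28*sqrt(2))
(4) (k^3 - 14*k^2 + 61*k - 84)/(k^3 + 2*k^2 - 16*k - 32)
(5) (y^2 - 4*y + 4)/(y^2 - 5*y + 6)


(1) = (7*q + r)/r
(2) = (b - 5)/(b + 4)
(3) = (h + 2*sqrt(2))/(h + 2)
(4) = (k^2 - 10*k + 21)/(k^2 + 6*k + 8)
(5) = (y - 2)/(y - 3)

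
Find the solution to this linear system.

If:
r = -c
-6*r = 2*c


Then:
c = 0
r = 0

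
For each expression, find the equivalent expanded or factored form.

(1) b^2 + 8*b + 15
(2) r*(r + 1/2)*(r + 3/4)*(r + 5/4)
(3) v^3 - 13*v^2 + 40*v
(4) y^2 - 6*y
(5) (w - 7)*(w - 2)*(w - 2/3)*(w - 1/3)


(1) = (b + 3)*(b + 5)
(2) = r^4 + 5*r^3/2 + 31*r^2/16 + 15*r/32
(3) = v*(v - 8)*(v - 5)
(4) = y*(y - 6)
(5) = w^4 - 10*w^3 + 209*w^2/9 - 16*w + 28/9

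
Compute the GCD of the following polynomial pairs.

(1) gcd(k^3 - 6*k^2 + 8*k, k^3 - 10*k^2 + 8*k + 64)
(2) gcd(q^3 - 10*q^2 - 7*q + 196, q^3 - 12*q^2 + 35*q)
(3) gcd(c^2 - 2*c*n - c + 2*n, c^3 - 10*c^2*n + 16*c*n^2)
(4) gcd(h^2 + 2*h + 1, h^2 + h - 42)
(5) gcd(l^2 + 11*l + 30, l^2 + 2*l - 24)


(1) = gcd(k*(k - 4)*(k - 2), (k - 8)*(k - 4)*(k + 2)) = k - 4
(2) = q - 7
(3) = gcd((c - 1)*(c - 2*n), c*(c - 8*n)*(c - 2*n)) = c - 2*n
(4) = gcd((h + 1)^2, (h - 6)*(h + 7)) = 1
(5) = l + 6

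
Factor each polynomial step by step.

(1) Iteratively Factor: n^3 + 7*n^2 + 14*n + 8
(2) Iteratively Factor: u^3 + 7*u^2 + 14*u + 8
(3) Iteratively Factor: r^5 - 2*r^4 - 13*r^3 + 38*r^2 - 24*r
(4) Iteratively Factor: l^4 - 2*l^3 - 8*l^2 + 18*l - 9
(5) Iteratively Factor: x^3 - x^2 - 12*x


(1) = (n + 1)*(n^2 + 6*n + 8) = (n + 1)*(n + 2)*(n + 4)
(2) = (u + 1)*(u^2 + 6*u + 8) = (u + 1)*(u + 4)*(u + 2)
(3) = (r + 4)*(r^4 - 6*r^3 + 11*r^2 - 6*r) = (r - 2)*(r + 4)*(r^3 - 4*r^2 + 3*r) = (r - 2)*(r - 1)*(r + 4)*(r^2 - 3*r) = r*(r - 2)*(r - 1)*(r + 4)*(r - 3)
(4) = (l + 3)*(l^3 - 5*l^2 + 7*l - 3) = (l - 3)*(l + 3)*(l^2 - 2*l + 1) = (l - 3)*(l - 1)*(l + 3)*(l - 1)
(5) = (x - 4)*(x^2 + 3*x) = x*(x - 4)*(x + 3)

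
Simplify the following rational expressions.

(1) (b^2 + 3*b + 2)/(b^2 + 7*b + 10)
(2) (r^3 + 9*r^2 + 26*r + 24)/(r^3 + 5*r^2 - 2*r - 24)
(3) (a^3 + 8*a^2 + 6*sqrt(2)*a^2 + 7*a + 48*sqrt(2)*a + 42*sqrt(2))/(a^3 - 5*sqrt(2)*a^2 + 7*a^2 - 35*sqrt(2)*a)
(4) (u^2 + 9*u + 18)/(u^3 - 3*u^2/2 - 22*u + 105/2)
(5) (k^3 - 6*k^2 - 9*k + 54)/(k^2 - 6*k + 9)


(1) = (b + 1)/(b + 5)
(2) = (r + 2)/(r - 2)
(3) = (a^2 + a*(1 + 6*sqrt(2)) + 6*sqrt(2))/(a^2 - 5*sqrt(2)*a)
(4) = (2*u^2 + 18*u + 36)/(2*u^3 - 3*u^2 - 44*u + 105)
(5) = (k^2 - 3*k - 18)/(k - 3)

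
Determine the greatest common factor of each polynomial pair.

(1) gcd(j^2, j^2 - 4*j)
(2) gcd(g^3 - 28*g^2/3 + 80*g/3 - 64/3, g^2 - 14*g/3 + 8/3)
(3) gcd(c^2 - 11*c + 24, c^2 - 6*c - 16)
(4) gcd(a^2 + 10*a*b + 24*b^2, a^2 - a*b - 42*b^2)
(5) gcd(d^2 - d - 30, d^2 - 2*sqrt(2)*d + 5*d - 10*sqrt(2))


(1) = gcd(j^2, j*(j - 4)) = j
(2) = gcd((g - 4)^2*(g - 4/3), (g - 4)*(g - 2/3)) = g - 4
(3) = gcd((c - 8)*(c - 3), (c - 8)*(c + 2)) = c - 8
(4) = a + 6*b
(5) = gcd((d - 6)*(d + 5), (d + 5)*(d - 2*sqrt(2))) = d + 5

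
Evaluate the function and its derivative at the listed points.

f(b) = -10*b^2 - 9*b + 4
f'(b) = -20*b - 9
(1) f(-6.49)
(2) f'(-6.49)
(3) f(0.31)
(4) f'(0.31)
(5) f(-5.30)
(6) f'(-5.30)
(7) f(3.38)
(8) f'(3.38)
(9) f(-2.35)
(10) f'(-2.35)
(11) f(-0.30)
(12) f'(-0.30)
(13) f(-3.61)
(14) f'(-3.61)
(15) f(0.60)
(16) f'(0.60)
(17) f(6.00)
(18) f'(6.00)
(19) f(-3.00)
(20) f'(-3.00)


(1) = -358.79
(2) = 120.80
(3) = 0.25
(4) = -15.20
(5) = -229.20
(6) = 97.00
(7) = -140.66
(8) = -76.60
(9) = -30.08
(10) = 38.00
(11) = 5.80
(12) = -3.00
(13) = -93.83
(14) = 63.20
(15) = -5.00
(16) = -21.00
(17) = -410.00
(18) = -129.00
(19) = -59.00
(20) = 51.00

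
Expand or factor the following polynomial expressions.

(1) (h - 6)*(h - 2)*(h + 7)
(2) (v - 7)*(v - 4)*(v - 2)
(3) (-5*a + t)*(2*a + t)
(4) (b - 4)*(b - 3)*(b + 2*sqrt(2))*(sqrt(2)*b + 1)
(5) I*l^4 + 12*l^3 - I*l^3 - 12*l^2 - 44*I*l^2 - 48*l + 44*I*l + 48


(1) = h^3 - h^2 - 44*h + 84
(2) = v^3 - 13*v^2 + 50*v - 56
(3) = -10*a^2 - 3*a*t + t^2
(4) = sqrt(2)*b^4 - 7*sqrt(2)*b^3 + 5*b^3 - 35*b^2 + 14*sqrt(2)*b^2 - 14*sqrt(2)*b + 60*b + 24*sqrt(2)
(5) = (l - 6*I)*(l - 4*I)*(l - 2*I)*(I*l - I)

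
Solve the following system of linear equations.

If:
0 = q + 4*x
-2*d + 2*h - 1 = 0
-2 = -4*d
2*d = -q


Then:
d = 1/2
h = 1
q = -1
x = 1/4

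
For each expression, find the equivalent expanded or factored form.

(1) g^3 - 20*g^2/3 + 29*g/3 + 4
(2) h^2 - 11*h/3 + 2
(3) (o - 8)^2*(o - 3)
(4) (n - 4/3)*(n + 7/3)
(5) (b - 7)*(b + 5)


(1) = (g - 4)*(g - 3)*(g + 1/3)
(2) = (h - 3)*(h - 2/3)
(3) = o^3 - 19*o^2 + 112*o - 192
(4) = n^2 + n - 28/9
(5) = b^2 - 2*b - 35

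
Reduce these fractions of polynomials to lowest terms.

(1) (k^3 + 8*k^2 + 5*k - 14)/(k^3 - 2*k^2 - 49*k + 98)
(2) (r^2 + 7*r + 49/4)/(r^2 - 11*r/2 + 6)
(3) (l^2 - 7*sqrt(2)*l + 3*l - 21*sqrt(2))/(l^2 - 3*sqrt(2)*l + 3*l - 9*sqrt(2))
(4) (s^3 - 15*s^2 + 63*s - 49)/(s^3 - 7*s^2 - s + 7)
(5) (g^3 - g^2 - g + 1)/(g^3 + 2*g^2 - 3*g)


(1) = (k^2 + k - 2)/(k^2 - 9*k + 14)
(2) = (4*r^2 + 28*r + 49)/(4*r^2 - 22*r + 24)
(3) = (l - 7*sqrt(2))/(l - 3*sqrt(2))
(4) = (s - 7)/(s + 1)
(5) = (g^2 - 1)/(g^2 + 3*g)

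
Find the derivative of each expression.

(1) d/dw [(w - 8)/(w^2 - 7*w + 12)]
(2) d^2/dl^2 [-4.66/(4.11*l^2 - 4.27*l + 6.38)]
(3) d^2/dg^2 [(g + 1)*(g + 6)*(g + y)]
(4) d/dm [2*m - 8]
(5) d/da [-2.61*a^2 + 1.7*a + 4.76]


(1) = (w^2 - 7*w - (w - 8)*(2*w - 7) + 12)/(w^2 - 7*w + 12)^2
(2) = (157.434372*l^2 - 163.563204*l - 4.66*(8.22*l - 4.27)*(16.44*l - 8.54) + 244.387176)/(4.11*l^2 - 4.27*l + 6.38)^3
(3) = 6*g + 2*y + 14
(4) = 2
(5) = 1.7 - 5.22*a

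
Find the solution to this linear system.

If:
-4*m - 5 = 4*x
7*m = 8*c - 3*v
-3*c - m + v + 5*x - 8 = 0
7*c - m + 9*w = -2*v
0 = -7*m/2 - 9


Then:
c = 603/28
m = -18/7
v = 444/7
w = -2615/84
x = 37/28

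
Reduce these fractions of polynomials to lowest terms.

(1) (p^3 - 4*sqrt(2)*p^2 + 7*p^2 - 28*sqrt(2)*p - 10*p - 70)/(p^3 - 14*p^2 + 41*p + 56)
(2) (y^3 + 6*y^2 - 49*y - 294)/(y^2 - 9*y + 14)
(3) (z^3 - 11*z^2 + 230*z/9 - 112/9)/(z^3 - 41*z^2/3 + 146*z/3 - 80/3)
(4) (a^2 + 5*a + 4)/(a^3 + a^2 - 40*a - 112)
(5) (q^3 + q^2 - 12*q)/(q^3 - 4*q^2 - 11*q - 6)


(1) = (p^3 + p^2*(7 - 4*sqrt(2)) + p*(-28*sqrt(2) - 10) - 70)/(p^3 - 14*p^2 + 41*p + 56)
(2) = (y^2 + 13*y + 42)/(y - 2)
(3) = (3*z - 7)/(3*z - 15)
(4) = (a + 1)/(a^2 - 3*a - 28)
(5) = (q^3 + q^2 - 12*q)/(q^3 - 4*q^2 - 11*q - 6)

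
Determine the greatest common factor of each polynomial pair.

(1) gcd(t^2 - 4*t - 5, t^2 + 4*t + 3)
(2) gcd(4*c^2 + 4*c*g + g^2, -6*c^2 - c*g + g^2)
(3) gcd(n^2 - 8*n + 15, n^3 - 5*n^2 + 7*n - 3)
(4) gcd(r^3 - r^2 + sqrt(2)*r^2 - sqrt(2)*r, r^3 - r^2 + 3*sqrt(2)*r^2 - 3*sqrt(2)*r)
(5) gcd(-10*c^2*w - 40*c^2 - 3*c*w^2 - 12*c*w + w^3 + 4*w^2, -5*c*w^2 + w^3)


(1) = t + 1
(2) = 2*c + g
(3) = n - 3
(4) = r^2 - r
(5) = -5*c + w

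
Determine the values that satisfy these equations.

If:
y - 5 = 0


Then:
y = 5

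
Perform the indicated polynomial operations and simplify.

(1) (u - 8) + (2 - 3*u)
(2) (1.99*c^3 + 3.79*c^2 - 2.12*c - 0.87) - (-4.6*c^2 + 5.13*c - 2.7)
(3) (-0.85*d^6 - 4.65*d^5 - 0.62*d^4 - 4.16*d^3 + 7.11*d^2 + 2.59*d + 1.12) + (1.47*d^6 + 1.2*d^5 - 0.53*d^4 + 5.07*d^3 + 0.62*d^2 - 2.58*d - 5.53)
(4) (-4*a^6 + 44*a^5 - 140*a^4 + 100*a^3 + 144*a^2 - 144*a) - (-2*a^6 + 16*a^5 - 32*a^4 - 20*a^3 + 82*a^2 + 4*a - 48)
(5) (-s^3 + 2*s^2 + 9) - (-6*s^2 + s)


(1) = -2*u - 6
(2) = 1.99*c^3 + 8.39*c^2 - 7.25*c + 1.83
(3) = 0.62*d^6 - 3.45*d^5 - 1.15*d^4 + 0.91*d^3 + 7.73*d^2 + 0.01*d - 4.41
(4) = -2*a^6 + 28*a^5 - 108*a^4 + 120*a^3 + 62*a^2 - 148*a + 48
(5) = -s^3 + 8*s^2 - s + 9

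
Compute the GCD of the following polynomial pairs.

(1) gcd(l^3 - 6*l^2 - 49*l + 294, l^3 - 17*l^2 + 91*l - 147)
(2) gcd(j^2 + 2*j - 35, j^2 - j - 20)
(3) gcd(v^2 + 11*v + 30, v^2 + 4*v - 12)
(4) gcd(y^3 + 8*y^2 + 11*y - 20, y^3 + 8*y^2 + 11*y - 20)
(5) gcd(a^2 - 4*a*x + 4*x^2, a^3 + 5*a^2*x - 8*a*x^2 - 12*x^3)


(1) = gcd((l - 7)*(l - 6)*(l + 7), (l - 7)^2*(l - 3)) = l - 7
(2) = j - 5
(3) = gcd((v + 5)*(v + 6), (v - 2)*(v + 6)) = v + 6
(4) = y^3 + 8*y^2 + 11*y - 20
(5) = gcd((a - 2*x)^2, (a - 2*x)*(a + x)*(a + 6*x)) = -a + 2*x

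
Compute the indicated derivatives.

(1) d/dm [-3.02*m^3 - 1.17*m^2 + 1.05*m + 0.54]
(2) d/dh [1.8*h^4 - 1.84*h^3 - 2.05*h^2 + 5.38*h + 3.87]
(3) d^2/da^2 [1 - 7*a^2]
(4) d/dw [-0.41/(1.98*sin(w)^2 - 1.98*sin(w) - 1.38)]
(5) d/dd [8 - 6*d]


(1) = -9.06*m^2 - 2.34*m + 1.05
(2) = 7.2*h^3 - 5.52*h^2 - 4.1*h + 5.38
(3) = -14
(4) = (1.6236*sin(w) - 0.8118)*cos(w)/(-1.98*sin(w)^2 + 1.98*sin(w) + 1.38)^2
(5) = -6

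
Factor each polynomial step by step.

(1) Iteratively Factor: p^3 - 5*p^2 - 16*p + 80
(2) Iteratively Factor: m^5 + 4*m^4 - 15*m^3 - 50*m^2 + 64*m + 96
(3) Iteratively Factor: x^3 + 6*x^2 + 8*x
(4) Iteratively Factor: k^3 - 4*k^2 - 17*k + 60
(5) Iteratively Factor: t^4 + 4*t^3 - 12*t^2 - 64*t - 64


(1) = (p + 4)*(p^2 - 9*p + 20) = (p - 5)*(p + 4)*(p - 4)
(2) = (m + 4)*(m^4 - 15*m^2 + 10*m + 24) = (m - 2)*(m + 4)*(m^3 + 2*m^2 - 11*m - 12) = (m - 2)*(m + 1)*(m + 4)*(m^2 + m - 12) = (m - 3)*(m - 2)*(m + 1)*(m + 4)*(m + 4)
(3) = (x + 2)*(x^2 + 4*x) = (x + 2)*(x + 4)*(x)
(4) = (k + 4)*(k^2 - 8*k + 15) = (k - 5)*(k + 4)*(k - 3)
(5) = (t + 2)*(t^3 + 2*t^2 - 16*t - 32) = (t - 4)*(t + 2)*(t^2 + 6*t + 8) = (t - 4)*(t + 2)^2*(t + 4)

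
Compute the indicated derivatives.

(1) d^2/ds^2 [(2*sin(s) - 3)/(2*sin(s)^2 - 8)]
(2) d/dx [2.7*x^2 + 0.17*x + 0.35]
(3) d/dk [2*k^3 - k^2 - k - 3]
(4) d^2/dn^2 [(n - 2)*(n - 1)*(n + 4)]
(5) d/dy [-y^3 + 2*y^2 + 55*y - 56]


(1) = (-9*sin(s)^5 + 6*sin(s)^4 + 15*sin(s)^2 - 7*sin(s)/2 + 3*sin(3*s) + sin(5*s)/2 - 12)/((sin(s) - 2)^3*(sin(s) + 2)^3)
(2) = 5.4*x + 0.17
(3) = 6*k^2 - 2*k - 1
(4) = 6*n + 2
(5) = -3*y^2 + 4*y + 55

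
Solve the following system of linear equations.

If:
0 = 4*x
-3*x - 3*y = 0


Then:
x = 0
y = 0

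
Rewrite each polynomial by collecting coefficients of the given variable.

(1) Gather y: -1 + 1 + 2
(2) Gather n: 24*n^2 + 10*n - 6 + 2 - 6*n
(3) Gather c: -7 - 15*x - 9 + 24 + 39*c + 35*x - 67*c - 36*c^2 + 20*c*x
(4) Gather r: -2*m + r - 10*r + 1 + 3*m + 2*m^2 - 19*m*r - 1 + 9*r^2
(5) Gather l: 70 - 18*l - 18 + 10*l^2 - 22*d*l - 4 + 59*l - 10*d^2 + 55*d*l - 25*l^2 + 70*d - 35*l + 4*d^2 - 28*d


(1) = 2
(2) = 24*n^2 + 4*n - 4
(3) = -36*c^2 + c*(20*x - 28) + 20*x + 8
(4) = 2*m^2 + m + 9*r^2 + r*(-19*m - 9)
(5) = -6*d^2 + 42*d - 15*l^2 + l*(33*d + 6) + 48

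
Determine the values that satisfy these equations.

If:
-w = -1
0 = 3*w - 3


Then:
w = 1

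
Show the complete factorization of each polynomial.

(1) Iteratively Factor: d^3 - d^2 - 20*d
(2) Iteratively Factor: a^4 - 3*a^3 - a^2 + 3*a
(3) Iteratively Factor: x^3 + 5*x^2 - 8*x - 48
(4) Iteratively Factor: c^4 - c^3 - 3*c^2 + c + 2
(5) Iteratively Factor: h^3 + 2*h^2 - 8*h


(1) = (d)*(d^2 - d - 20) = d*(d + 4)*(d - 5)
(2) = (a - 1)*(a^3 - 2*a^2 - 3*a) = a*(a - 1)*(a^2 - 2*a - 3) = a*(a - 3)*(a - 1)*(a + 1)
(3) = (x + 4)*(x^2 + x - 12) = (x + 4)^2*(x - 3)
(4) = (c + 1)*(c^3 - 2*c^2 - c + 2) = (c - 2)*(c + 1)*(c^2 - 1) = (c - 2)*(c + 1)^2*(c - 1)
(5) = (h + 4)*(h^2 - 2*h) = h*(h + 4)*(h - 2)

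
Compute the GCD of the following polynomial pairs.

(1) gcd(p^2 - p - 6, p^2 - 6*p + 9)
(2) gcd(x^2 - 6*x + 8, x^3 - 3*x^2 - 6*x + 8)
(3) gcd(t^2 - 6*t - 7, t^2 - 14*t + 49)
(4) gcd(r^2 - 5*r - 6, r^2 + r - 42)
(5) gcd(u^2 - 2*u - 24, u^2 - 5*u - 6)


(1) = gcd((p - 3)*(p + 2), (p - 3)^2) = p - 3
(2) = x - 4
(3) = t - 7
(4) = r - 6
(5) = u - 6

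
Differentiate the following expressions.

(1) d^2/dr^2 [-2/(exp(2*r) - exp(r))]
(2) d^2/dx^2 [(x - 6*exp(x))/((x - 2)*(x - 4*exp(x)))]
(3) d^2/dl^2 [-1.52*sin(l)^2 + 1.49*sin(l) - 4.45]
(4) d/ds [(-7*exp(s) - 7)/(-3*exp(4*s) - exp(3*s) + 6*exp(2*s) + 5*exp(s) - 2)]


(1) = -(-2*(exp(r) - 1)*(4*exp(r) - 1) + 4*(2*exp(r) - 1)^2)*exp(-r)/(exp(r) - 1)^3
(2) = 2*((x - 2)^2*(x - 6*exp(x))*(4*exp(x) - 1)^2 - 3*(x - 2)^2*(x - 4*exp(x))^2*exp(x) + (x - 2)^2*(x - 4*exp(x))*(2*(x - 6*exp(x))*exp(x) - (4*exp(x) - 1)*(6*exp(x) - 1)) - (x - 2)*(x - 6*exp(x))*(x - 4*exp(x))*(4*exp(x) - 1) + (x - 2)*(x - 4*exp(x))^2*(6*exp(x) - 1) + (x - 6*exp(x))*(x - 4*exp(x))^2)/((x - 2)^3*(x - 4*exp(x))^3)
(3) = -1.49*sin(l) - 3.04*cos(2*l)
(4) = 7*(-(exp(s) + 1)*(12*exp(3*s) + 3*exp(2*s) - 12*exp(s) - 5) + 3*exp(4*s) + exp(3*s) - 6*exp(2*s) - 5*exp(s) + 2)*exp(s)/(3*exp(4*s) + exp(3*s) - 6*exp(2*s) - 5*exp(s) + 2)^2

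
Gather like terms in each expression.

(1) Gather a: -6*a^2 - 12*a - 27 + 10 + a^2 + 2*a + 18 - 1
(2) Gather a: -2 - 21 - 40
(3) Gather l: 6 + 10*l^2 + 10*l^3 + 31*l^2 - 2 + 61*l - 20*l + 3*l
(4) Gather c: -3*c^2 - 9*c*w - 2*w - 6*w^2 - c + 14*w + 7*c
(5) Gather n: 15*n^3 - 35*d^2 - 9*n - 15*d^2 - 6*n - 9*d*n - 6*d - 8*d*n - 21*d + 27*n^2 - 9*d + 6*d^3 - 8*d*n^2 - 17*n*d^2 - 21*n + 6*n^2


(1) = -5*a^2 - 10*a
(2) = -63
(3) = 10*l^3 + 41*l^2 + 44*l + 4
(4) = -3*c^2 + c*(6 - 9*w) - 6*w^2 + 12*w
(5) = 6*d^3 - 50*d^2 - 36*d + 15*n^3 + n^2*(33 - 8*d) + n*(-17*d^2 - 17*d - 36)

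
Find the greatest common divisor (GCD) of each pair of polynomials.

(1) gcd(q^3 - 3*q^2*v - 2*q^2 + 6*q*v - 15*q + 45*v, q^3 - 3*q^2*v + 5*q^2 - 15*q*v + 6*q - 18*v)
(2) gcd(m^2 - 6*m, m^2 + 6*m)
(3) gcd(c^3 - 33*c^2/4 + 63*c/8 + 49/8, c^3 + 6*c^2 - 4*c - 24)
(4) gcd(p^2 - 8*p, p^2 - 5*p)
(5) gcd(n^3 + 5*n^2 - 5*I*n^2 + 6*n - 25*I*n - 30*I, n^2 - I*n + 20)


(1) = q^2 - 3*q*v + 3*q - 9*v
(2) = m
(3) = 1
(4) = gcd(p*(p - 8), p*(p - 5)) = p
(5) = n - 5*I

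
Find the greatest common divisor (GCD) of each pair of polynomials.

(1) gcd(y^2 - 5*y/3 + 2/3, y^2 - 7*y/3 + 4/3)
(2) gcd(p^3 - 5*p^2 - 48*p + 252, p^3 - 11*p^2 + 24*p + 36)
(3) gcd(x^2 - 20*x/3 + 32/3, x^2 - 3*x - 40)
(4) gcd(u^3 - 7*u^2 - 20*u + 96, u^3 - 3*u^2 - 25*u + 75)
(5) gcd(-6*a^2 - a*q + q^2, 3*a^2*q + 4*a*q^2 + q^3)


(1) = gcd((y - 1)*(y - 2/3), (y - 4/3)*(y - 1)) = y - 1
(2) = gcd((p - 6)^2*(p + 7), (p - 6)^2*(p + 1)) = p^2 - 12*p + 36
(3) = 1
(4) = gcd((u - 8)*(u - 3)*(u + 4), (u - 5)*(u - 3)*(u + 5)) = u - 3
(5) = gcd((-3*a + q)*(2*a + q), q*(a + q)*(3*a + q)) = 1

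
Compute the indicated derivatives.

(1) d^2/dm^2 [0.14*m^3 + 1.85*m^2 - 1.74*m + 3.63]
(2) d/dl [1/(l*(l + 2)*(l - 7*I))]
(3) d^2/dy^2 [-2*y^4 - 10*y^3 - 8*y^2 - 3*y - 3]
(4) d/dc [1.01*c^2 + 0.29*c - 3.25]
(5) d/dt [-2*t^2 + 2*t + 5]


(1) = 0.84*m + 3.7
(2) = (-l*(l + 2) - l*(l - 7*I) - (l + 2)*(l - 7*I))/(l^2*(l + 2)^2*(l - 7*I)^2)
(3) = -24*y^2 - 60*y - 16
(4) = 2.02*c + 0.29
(5) = 2 - 4*t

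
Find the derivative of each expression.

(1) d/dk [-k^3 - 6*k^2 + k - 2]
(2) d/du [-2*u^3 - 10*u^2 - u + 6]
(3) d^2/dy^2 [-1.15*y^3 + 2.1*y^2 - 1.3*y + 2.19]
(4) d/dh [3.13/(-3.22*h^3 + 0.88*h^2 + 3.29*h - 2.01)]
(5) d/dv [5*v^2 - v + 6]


(1) = -3*k^2 - 12*k + 1
(2) = -6*u^2 - 20*u - 1
(3) = 4.2 - 6.9*y
(4) = (30.2358*h^2 - 5.5088*h - 10.2977)/(3.22*h^3 - 0.88*h^2 - 3.29*h + 2.01)^2
(5) = 10*v - 1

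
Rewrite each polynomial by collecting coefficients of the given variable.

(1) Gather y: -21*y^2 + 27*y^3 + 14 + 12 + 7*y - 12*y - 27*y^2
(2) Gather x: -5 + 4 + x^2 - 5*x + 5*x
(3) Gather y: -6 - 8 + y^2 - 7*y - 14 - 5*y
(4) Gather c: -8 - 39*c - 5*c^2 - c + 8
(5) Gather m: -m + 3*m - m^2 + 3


(1) = 27*y^3 - 48*y^2 - 5*y + 26
(2) = x^2 - 1
(3) = y^2 - 12*y - 28
(4) = -5*c^2 - 40*c
(5) = -m^2 + 2*m + 3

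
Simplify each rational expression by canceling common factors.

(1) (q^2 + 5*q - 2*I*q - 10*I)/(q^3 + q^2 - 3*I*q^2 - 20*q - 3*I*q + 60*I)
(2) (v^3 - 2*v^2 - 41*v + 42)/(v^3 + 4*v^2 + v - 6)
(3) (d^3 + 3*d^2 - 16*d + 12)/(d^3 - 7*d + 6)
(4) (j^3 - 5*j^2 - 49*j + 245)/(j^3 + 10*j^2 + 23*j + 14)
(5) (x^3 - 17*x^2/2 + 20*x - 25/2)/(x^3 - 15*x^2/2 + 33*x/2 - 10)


(1) = (q - 2*I)/(q^2 + q*(-4 - 3*I) + 12*I)
(2) = (v^2 - v - 42)/(v^2 + 5*v + 6)
(3) = (d + 6)/(d + 3)
(4) = (j^2 - 12*j + 35)/(j^2 + 3*j + 2)
(5) = (x - 5)/(x - 4)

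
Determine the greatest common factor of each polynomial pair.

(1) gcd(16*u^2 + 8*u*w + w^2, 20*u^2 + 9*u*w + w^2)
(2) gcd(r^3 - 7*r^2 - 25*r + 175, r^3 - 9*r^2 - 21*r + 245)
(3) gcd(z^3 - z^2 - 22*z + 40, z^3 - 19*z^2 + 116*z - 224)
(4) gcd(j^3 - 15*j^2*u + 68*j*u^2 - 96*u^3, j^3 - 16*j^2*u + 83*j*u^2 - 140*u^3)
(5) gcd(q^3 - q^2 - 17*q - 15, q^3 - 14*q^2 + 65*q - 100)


(1) = 4*u + w
(2) = gcd((r - 7)*(r - 5)*(r + 5), (r - 7)^2*(r + 5)) = r^2 - 2*r - 35
(3) = z - 4
(4) = -j + 4*u
(5) = q - 5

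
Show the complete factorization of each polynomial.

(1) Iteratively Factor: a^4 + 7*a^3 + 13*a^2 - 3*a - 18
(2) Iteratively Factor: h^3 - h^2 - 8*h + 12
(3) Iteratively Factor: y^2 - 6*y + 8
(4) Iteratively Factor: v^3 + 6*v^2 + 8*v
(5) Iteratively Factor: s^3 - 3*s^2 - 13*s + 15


(1) = (a + 3)*(a^3 + 4*a^2 + a - 6) = (a - 1)*(a + 3)*(a^2 + 5*a + 6) = (a - 1)*(a + 2)*(a + 3)*(a + 3)
(2) = (h + 3)*(h^2 - 4*h + 4) = (h - 2)*(h + 3)*(h - 2)
(3) = (y - 2)*(y - 4)
(4) = (v)*(v^2 + 6*v + 8) = v*(v + 2)*(v + 4)
(5) = (s - 5)*(s^2 + 2*s - 3) = (s - 5)*(s - 1)*(s + 3)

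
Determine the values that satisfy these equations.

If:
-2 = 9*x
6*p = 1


Then:
p = 1/6
x = -2/9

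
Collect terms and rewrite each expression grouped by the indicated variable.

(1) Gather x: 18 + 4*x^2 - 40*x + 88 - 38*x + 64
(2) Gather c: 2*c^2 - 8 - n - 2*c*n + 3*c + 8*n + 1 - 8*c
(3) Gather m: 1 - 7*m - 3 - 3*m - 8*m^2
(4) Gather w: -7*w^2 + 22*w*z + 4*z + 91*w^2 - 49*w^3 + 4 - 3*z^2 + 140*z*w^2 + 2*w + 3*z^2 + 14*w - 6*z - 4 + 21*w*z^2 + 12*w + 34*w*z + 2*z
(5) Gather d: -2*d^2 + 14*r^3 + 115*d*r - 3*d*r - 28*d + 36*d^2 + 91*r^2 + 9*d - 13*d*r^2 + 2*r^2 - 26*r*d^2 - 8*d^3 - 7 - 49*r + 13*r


(1) = 4*x^2 - 78*x + 170
(2) = 2*c^2 + c*(-2*n - 5) + 7*n - 7
(3) = -8*m^2 - 10*m - 2
(4) = -49*w^3 + w^2*(140*z + 84) + w*(21*z^2 + 56*z + 28)
(5) = -8*d^3 + d^2*(34 - 26*r) + d*(-13*r^2 + 112*r - 19) + 14*r^3 + 93*r^2 - 36*r - 7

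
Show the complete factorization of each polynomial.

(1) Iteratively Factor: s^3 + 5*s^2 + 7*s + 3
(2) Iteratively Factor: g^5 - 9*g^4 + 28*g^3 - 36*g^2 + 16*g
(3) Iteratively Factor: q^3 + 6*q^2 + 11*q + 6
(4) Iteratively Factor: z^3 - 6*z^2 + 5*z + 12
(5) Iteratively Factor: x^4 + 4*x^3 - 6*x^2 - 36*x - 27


(1) = (s + 3)*(s^2 + 2*s + 1) = (s + 1)*(s + 3)*(s + 1)
(2) = (g - 2)*(g^4 - 7*g^3 + 14*g^2 - 8*g) = (g - 4)*(g - 2)*(g^3 - 3*g^2 + 2*g) = (g - 4)*(g - 2)*(g - 1)*(g^2 - 2*g) = (g - 4)*(g - 2)^2*(g - 1)*(g)
(3) = (q + 1)*(q^2 + 5*q + 6) = (q + 1)*(q + 2)*(q + 3)
(4) = (z + 1)*(z^2 - 7*z + 12) = (z - 4)*(z + 1)*(z - 3)
(5) = (x + 3)*(x^3 + x^2 - 9*x - 9) = (x + 3)^2*(x^2 - 2*x - 3) = (x + 1)*(x + 3)^2*(x - 3)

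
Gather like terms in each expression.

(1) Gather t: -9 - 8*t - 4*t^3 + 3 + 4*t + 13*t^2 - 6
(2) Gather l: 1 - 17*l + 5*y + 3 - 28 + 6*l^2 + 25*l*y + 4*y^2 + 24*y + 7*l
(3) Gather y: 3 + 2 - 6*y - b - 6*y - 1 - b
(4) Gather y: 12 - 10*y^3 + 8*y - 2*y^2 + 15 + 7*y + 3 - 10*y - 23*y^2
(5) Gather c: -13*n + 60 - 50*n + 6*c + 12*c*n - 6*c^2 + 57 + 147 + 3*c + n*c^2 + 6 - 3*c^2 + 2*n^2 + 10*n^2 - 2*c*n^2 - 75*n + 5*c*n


(1) = -4*t^3 + 13*t^2 - 4*t - 12
(2) = 6*l^2 + l*(25*y - 10) + 4*y^2 + 29*y - 24
(3) = -2*b - 12*y + 4
(4) = -10*y^3 - 25*y^2 + 5*y + 30
(5) = c^2*(n - 9) + c*(-2*n^2 + 17*n + 9) + 12*n^2 - 138*n + 270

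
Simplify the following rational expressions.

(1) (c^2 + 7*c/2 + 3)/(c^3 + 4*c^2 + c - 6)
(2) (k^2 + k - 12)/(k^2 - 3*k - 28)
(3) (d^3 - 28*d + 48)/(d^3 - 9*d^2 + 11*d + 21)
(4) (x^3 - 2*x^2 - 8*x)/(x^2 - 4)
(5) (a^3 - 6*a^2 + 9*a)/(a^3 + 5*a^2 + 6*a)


(1) = (2*c + 3)/(2*c^2 + 4*c - 6)
(2) = (k - 3)/(k - 7)
(3) = (d^3 - 28*d + 48)/(d^3 - 9*d^2 + 11*d + 21)
(4) = (x^2 - 4*x)/(x - 2)
(5) = (a^2 - 6*a + 9)/(a^2 + 5*a + 6)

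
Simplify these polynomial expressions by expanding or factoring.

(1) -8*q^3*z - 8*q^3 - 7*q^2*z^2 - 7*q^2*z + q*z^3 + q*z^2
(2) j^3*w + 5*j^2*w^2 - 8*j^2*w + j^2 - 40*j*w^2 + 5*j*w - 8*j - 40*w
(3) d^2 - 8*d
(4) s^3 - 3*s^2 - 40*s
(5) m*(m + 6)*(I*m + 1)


(1) = (-8*q + z)*(q + z)*(q*z + q)
(2) = (j - 8)*(j + 5*w)*(j*w + 1)
(3) = d*(d - 8)
(4) = s*(s - 8)*(s + 5)
(5) = I*m^3 + m^2 + 6*I*m^2 + 6*m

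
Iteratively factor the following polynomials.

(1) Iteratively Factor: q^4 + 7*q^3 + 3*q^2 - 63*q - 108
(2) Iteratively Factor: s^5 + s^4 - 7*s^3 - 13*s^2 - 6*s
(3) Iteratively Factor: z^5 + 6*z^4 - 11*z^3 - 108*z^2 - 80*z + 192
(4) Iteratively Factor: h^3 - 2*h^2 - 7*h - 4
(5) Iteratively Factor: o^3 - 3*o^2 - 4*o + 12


(1) = (q - 3)*(q^3 + 10*q^2 + 33*q + 36) = (q - 3)*(q + 3)*(q^2 + 7*q + 12) = (q - 3)*(q + 3)^2*(q + 4)
(2) = (s + 1)*(s^4 - 7*s^2 - 6*s) = (s + 1)*(s + 2)*(s^3 - 2*s^2 - 3*s) = (s + 1)^2*(s + 2)*(s^2 - 3*s) = s*(s + 1)^2*(s + 2)*(s - 3)
(3) = (z + 4)*(z^4 + 2*z^3 - 19*z^2 - 32*z + 48) = (z - 4)*(z + 4)*(z^3 + 6*z^2 + 5*z - 12) = (z - 4)*(z - 1)*(z + 4)*(z^2 + 7*z + 12) = (z - 4)*(z - 1)*(z + 4)^2*(z + 3)
(4) = (h - 4)*(h^2 + 2*h + 1) = (h - 4)*(h + 1)*(h + 1)
(5) = (o - 3)*(o^2 - 4) = (o - 3)*(o + 2)*(o - 2)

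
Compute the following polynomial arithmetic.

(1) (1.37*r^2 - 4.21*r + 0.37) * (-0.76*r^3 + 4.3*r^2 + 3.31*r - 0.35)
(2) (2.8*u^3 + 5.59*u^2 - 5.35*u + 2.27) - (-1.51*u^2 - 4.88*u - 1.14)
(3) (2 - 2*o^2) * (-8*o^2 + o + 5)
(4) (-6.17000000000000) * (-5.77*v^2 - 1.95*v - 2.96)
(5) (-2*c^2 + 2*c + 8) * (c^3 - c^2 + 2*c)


(1) = -1.0412*r^5 + 9.0906*r^4 - 13.8495*r^3 - 12.8236*r^2 + 2.6982*r - 0.1295
(2) = 2.8*u^3 + 7.1*u^2 - 0.47*u + 3.41
(3) = 16*o^4 - 2*o^3 - 26*o^2 + 2*o + 10
(4) = 35.6009*v^2 + 12.0315*v + 18.2632
(5) = -2*c^5 + 4*c^4 + 2*c^3 - 4*c^2 + 16*c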